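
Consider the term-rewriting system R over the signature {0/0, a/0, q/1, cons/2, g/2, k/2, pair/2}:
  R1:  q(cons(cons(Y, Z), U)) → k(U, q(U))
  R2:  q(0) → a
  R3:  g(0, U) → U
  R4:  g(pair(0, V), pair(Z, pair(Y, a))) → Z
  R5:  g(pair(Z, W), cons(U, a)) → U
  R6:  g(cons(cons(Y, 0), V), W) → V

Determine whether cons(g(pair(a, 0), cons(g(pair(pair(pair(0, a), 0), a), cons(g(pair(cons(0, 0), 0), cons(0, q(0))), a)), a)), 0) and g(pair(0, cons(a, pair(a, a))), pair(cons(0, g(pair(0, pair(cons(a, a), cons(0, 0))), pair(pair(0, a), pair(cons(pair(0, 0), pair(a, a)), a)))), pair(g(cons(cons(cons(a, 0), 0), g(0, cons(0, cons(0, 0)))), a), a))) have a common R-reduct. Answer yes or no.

Reduce t₁ = cons(g(pair(a, 0), cons(g(pair(pair(pair(0, a), 0), a), cons(g(pair(cons(0, 0), 0), cons(0, q(0))), a)), a)), 0):
1. cons(g(pair(a, 0), cons(g(pair(pair(pair(0, a), 0), a), cons(g(pair(cons(0, 0), 0), cons(0, q(0))), a)), a)), 0)  →  cons(g(pair(pair(pair(0, a), 0), a), cons(g(pair(cons(0, 0), 0), cons(0, q(0))), a)), 0)   [R5 at 1]
2. cons(g(pair(pair(pair(0, a), 0), a), cons(g(pair(cons(0, 0), 0), cons(0, q(0))), a)), 0)  →  cons(g(pair(cons(0, 0), 0), cons(0, q(0))), 0)   [R5 at 1]
3. cons(g(pair(cons(0, 0), 0), cons(0, q(0))), 0)  →  cons(g(pair(cons(0, 0), 0), cons(0, a)), 0)   [R2 at 1.2.2]
4. cons(g(pair(cons(0, 0), 0), cons(0, a)), 0)  →  cons(0, 0)   [R5 at 1]

Reduce t₂ = g(pair(0, cons(a, pair(a, a))), pair(cons(0, g(pair(0, pair(cons(a, a), cons(0, 0))), pair(pair(0, a), pair(cons(pair(0, 0), pair(a, a)), a)))), pair(g(cons(cons(cons(a, 0), 0), g(0, cons(0, cons(0, 0)))), a), a))):
1. g(pair(0, cons(a, pair(a, a))), pair(cons(0, g(pair(0, pair(cons(a, a), cons(0, 0))), pair(pair(0, a), pair(cons(pair(0, 0), pair(a, a)), a)))), pair(g(cons(cons(cons(a, 0), 0), g(0, cons(0, cons(0, 0)))), a), a)))  →  cons(0, g(pair(0, pair(cons(a, a), cons(0, 0))), pair(pair(0, a), pair(cons(pair(0, 0), pair(a, a)), a))))   [R4 at ε]
2. cons(0, g(pair(0, pair(cons(a, a), cons(0, 0))), pair(pair(0, a), pair(cons(pair(0, 0), pair(a, a)), a))))  →  cons(0, pair(0, a))   [R4 at 2]

no — NF(t₁) = cons(0, 0), NF(t₂) = cons(0, pair(0, a))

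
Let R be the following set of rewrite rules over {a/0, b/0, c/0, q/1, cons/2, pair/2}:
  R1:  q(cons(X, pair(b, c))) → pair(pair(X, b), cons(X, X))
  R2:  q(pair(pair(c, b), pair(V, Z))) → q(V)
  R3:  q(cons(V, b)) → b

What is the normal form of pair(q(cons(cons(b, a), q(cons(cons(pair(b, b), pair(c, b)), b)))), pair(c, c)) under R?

pair(b, pair(c, c))

1. pair(q(cons(cons(b, a), q(cons(cons(pair(b, b), pair(c, b)), b)))), pair(c, c))  →  pair(q(cons(cons(b, a), b)), pair(c, c))   [R3 at 1.1.2]
2. pair(q(cons(cons(b, a), b)), pair(c, c))  →  pair(b, pair(c, c))   [R3 at 1]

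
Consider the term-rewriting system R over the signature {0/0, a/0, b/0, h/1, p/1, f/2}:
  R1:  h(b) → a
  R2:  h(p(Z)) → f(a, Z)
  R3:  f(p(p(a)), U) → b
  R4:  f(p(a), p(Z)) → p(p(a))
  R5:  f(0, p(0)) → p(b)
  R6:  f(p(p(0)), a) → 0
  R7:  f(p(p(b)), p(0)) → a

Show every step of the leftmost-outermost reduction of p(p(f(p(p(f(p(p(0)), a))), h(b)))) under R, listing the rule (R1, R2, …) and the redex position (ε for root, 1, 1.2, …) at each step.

p(p(0))

1. p(p(f(p(p(f(p(p(0)), a))), h(b))))  →  p(p(f(p(p(0)), h(b))))   [R6 at 1.1.1.1.1]
2. p(p(f(p(p(0)), h(b))))  →  p(p(f(p(p(0)), a)))   [R1 at 1.1.2]
3. p(p(f(p(p(0)), a)))  →  p(p(0))   [R6 at 1.1]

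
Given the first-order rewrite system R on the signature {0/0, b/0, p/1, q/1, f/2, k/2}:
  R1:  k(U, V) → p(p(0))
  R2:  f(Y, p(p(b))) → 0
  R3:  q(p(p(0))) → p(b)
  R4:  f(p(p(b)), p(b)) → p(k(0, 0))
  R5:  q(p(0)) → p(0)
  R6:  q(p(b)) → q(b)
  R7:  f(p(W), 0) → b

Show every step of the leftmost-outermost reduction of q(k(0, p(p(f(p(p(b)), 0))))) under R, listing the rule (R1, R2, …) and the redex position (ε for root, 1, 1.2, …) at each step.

1. q(k(0, p(p(f(p(p(b)), 0)))))  →  q(p(p(0)))   [R1 at 1]
2. q(p(p(0)))  →  p(b)   [R3 at ε]

p(b)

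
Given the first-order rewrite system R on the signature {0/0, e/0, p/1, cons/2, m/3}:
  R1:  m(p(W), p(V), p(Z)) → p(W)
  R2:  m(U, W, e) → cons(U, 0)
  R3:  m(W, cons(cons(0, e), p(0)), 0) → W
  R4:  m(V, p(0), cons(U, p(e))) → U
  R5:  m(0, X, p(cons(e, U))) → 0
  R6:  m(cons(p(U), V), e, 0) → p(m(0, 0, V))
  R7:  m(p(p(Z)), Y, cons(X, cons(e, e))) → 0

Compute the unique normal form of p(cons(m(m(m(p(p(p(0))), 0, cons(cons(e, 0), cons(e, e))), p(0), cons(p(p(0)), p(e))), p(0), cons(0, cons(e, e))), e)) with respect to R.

1. p(cons(m(m(m(p(p(p(0))), 0, cons(cons(e, 0), cons(e, e))), p(0), cons(p(p(0)), p(e))), p(0), cons(0, cons(e, e))), e))  →  p(cons(m(p(p(0)), p(0), cons(0, cons(e, e))), e))   [R4 at 1.1.1]
2. p(cons(m(p(p(0)), p(0), cons(0, cons(e, e))), e))  →  p(cons(0, e))   [R7 at 1.1]

p(cons(0, e))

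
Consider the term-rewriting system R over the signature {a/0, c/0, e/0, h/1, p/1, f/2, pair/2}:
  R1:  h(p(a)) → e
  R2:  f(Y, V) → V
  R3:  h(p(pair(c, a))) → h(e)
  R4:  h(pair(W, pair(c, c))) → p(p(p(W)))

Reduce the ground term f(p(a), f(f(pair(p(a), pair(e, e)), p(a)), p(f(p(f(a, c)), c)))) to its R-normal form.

1. f(p(a), f(f(pair(p(a), pair(e, e)), p(a)), p(f(p(f(a, c)), c))))  →  f(f(pair(p(a), pair(e, e)), p(a)), p(f(p(f(a, c)), c)))   [R2 at ε]
2. f(f(pair(p(a), pair(e, e)), p(a)), p(f(p(f(a, c)), c)))  →  p(f(p(f(a, c)), c))   [R2 at ε]
3. p(f(p(f(a, c)), c))  →  p(c)   [R2 at 1]

p(c)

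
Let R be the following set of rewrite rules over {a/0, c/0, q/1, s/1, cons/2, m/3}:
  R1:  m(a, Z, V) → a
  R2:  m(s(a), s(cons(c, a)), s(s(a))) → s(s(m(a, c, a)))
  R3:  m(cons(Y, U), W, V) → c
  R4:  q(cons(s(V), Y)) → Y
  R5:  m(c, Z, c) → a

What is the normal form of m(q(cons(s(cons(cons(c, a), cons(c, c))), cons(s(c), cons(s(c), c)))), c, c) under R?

1. m(q(cons(s(cons(cons(c, a), cons(c, c))), cons(s(c), cons(s(c), c)))), c, c)  →  m(cons(s(c), cons(s(c), c)), c, c)   [R4 at 1]
2. m(cons(s(c), cons(s(c), c)), c, c)  →  c   [R3 at ε]

c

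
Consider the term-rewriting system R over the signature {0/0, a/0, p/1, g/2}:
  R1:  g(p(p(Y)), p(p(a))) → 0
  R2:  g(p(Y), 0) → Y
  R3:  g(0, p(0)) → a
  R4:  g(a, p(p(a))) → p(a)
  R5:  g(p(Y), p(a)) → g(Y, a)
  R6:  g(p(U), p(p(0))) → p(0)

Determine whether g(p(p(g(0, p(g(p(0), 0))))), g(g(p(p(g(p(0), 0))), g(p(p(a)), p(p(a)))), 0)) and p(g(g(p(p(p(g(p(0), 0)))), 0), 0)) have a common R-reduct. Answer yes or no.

no — NF(t₁) = p(a), NF(t₂) = p(p(0))

Reduce t₁ = g(p(p(g(0, p(g(p(0), 0))))), g(g(p(p(g(p(0), 0))), g(p(p(a)), p(p(a)))), 0)):
1. g(p(p(g(0, p(g(p(0), 0))))), g(g(p(p(g(p(0), 0))), g(p(p(a)), p(p(a)))), 0))  →  g(p(p(g(0, p(0)))), g(g(p(p(g(p(0), 0))), g(p(p(a)), p(p(a)))), 0))   [R2 at 1.1.1.2.1]
2. g(p(p(g(0, p(0)))), g(g(p(p(g(p(0), 0))), g(p(p(a)), p(p(a)))), 0))  →  g(p(p(a)), g(g(p(p(g(p(0), 0))), g(p(p(a)), p(p(a)))), 0))   [R3 at 1.1.1]
3. g(p(p(a)), g(g(p(p(g(p(0), 0))), g(p(p(a)), p(p(a)))), 0))  →  g(p(p(a)), g(g(p(p(0)), g(p(p(a)), p(p(a)))), 0))   [R2 at 2.1.1.1.1]
4. g(p(p(a)), g(g(p(p(0)), g(p(p(a)), p(p(a)))), 0))  →  g(p(p(a)), g(g(p(p(0)), 0), 0))   [R1 at 2.1.2]
5. g(p(p(a)), g(g(p(p(0)), 0), 0))  →  g(p(p(a)), g(p(0), 0))   [R2 at 2.1]
6. g(p(p(a)), g(p(0), 0))  →  g(p(p(a)), 0)   [R2 at 2]
7. g(p(p(a)), 0)  →  p(a)   [R2 at ε]

Reduce t₂ = p(g(g(p(p(p(g(p(0), 0)))), 0), 0)):
1. p(g(g(p(p(p(g(p(0), 0)))), 0), 0))  →  p(g(p(p(g(p(0), 0))), 0))   [R2 at 1.1]
2. p(g(p(p(g(p(0), 0))), 0))  →  p(p(g(p(0), 0)))   [R2 at 1]
3. p(p(g(p(0), 0)))  →  p(p(0))   [R2 at 1.1]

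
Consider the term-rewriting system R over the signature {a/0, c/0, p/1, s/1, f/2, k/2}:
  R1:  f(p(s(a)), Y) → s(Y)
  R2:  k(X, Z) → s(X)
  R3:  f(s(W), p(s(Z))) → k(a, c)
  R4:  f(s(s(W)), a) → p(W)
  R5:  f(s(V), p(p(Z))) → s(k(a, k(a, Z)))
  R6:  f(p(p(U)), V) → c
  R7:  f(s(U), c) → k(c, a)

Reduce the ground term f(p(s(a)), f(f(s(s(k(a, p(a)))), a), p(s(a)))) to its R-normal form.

s(s(p(s(a))))

1. f(p(s(a)), f(f(s(s(k(a, p(a)))), a), p(s(a))))  →  s(f(f(s(s(k(a, p(a)))), a), p(s(a))))   [R1 at ε]
2. s(f(f(s(s(k(a, p(a)))), a), p(s(a))))  →  s(f(p(k(a, p(a))), p(s(a))))   [R4 at 1.1]
3. s(f(p(k(a, p(a))), p(s(a))))  →  s(f(p(s(a)), p(s(a))))   [R2 at 1.1.1]
4. s(f(p(s(a)), p(s(a))))  →  s(s(p(s(a))))   [R1 at 1]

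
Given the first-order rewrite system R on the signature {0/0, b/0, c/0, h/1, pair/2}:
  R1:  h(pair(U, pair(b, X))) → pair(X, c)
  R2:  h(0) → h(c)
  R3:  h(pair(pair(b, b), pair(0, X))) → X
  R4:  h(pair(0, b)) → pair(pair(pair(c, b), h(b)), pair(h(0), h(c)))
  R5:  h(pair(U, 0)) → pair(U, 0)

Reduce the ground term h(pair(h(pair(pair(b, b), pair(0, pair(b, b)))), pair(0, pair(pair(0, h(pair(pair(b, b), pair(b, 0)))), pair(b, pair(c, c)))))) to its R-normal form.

1. h(pair(h(pair(pair(b, b), pair(0, pair(b, b)))), pair(0, pair(pair(0, h(pair(pair(b, b), pair(b, 0)))), pair(b, pair(c, c))))))  →  h(pair(pair(b, b), pair(0, pair(pair(0, h(pair(pair(b, b), pair(b, 0)))), pair(b, pair(c, c))))))   [R3 at 1.1]
2. h(pair(pair(b, b), pair(0, pair(pair(0, h(pair(pair(b, b), pair(b, 0)))), pair(b, pair(c, c))))))  →  pair(pair(0, h(pair(pair(b, b), pair(b, 0)))), pair(b, pair(c, c)))   [R3 at ε]
3. pair(pair(0, h(pair(pair(b, b), pair(b, 0)))), pair(b, pair(c, c)))  →  pair(pair(0, pair(0, c)), pair(b, pair(c, c)))   [R1 at 1.2]

pair(pair(0, pair(0, c)), pair(b, pair(c, c)))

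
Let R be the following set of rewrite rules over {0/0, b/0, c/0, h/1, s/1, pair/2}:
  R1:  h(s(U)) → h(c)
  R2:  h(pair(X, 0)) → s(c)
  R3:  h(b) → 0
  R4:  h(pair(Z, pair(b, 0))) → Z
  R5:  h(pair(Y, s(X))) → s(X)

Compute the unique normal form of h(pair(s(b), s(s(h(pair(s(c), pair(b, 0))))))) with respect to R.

s(s(s(c)))

1. h(pair(s(b), s(s(h(pair(s(c), pair(b, 0)))))))  →  s(s(h(pair(s(c), pair(b, 0)))))   [R5 at ε]
2. s(s(h(pair(s(c), pair(b, 0)))))  →  s(s(s(c)))   [R4 at 1.1]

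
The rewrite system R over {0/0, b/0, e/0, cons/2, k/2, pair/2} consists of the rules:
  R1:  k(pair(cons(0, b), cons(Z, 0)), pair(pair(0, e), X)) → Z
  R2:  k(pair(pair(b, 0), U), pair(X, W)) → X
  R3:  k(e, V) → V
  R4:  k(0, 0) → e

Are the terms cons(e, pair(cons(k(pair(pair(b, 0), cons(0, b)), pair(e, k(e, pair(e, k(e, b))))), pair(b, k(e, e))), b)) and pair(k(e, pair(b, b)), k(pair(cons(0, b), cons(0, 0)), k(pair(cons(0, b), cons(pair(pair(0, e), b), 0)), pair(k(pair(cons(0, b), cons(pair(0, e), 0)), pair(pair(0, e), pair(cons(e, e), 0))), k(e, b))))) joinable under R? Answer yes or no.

Reduce t₁ = cons(e, pair(cons(k(pair(pair(b, 0), cons(0, b)), pair(e, k(e, pair(e, k(e, b))))), pair(b, k(e, e))), b)):
1. cons(e, pair(cons(k(pair(pair(b, 0), cons(0, b)), pair(e, k(e, pair(e, k(e, b))))), pair(b, k(e, e))), b))  →  cons(e, pair(cons(e, pair(b, k(e, e))), b))   [R2 at 2.1.1]
2. cons(e, pair(cons(e, pair(b, k(e, e))), b))  →  cons(e, pair(cons(e, pair(b, e)), b))   [R3 at 2.1.2.2]

Reduce t₂ = pair(k(e, pair(b, b)), k(pair(cons(0, b), cons(0, 0)), k(pair(cons(0, b), cons(pair(pair(0, e), b), 0)), pair(k(pair(cons(0, b), cons(pair(0, e), 0)), pair(pair(0, e), pair(cons(e, e), 0))), k(e, b))))):
1. pair(k(e, pair(b, b)), k(pair(cons(0, b), cons(0, 0)), k(pair(cons(0, b), cons(pair(pair(0, e), b), 0)), pair(k(pair(cons(0, b), cons(pair(0, e), 0)), pair(pair(0, e), pair(cons(e, e), 0))), k(e, b)))))  →  pair(pair(b, b), k(pair(cons(0, b), cons(0, 0)), k(pair(cons(0, b), cons(pair(pair(0, e), b), 0)), pair(k(pair(cons(0, b), cons(pair(0, e), 0)), pair(pair(0, e), pair(cons(e, e), 0))), k(e, b)))))   [R3 at 1]
2. pair(pair(b, b), k(pair(cons(0, b), cons(0, 0)), k(pair(cons(0, b), cons(pair(pair(0, e), b), 0)), pair(k(pair(cons(0, b), cons(pair(0, e), 0)), pair(pair(0, e), pair(cons(e, e), 0))), k(e, b)))))  →  pair(pair(b, b), k(pair(cons(0, b), cons(0, 0)), k(pair(cons(0, b), cons(pair(pair(0, e), b), 0)), pair(pair(0, e), k(e, b)))))   [R1 at 2.2.2.1]
3. pair(pair(b, b), k(pair(cons(0, b), cons(0, 0)), k(pair(cons(0, b), cons(pair(pair(0, e), b), 0)), pair(pair(0, e), k(e, b)))))  →  pair(pair(b, b), k(pair(cons(0, b), cons(0, 0)), pair(pair(0, e), b)))   [R1 at 2.2]
4. pair(pair(b, b), k(pair(cons(0, b), cons(0, 0)), pair(pair(0, e), b)))  →  pair(pair(b, b), 0)   [R1 at 2]

no — NF(t₁) = cons(e, pair(cons(e, pair(b, e)), b)), NF(t₂) = pair(pair(b, b), 0)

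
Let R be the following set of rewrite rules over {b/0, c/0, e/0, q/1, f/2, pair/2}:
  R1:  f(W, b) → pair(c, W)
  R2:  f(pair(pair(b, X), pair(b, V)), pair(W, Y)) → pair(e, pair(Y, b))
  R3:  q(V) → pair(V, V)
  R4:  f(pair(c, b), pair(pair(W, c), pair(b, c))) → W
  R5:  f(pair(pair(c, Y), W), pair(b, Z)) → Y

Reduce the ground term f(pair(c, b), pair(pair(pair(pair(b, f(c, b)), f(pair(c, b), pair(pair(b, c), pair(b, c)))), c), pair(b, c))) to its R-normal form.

1. f(pair(c, b), pair(pair(pair(pair(b, f(c, b)), f(pair(c, b), pair(pair(b, c), pair(b, c)))), c), pair(b, c)))  →  pair(pair(b, f(c, b)), f(pair(c, b), pair(pair(b, c), pair(b, c))))   [R4 at ε]
2. pair(pair(b, f(c, b)), f(pair(c, b), pair(pair(b, c), pair(b, c))))  →  pair(pair(b, pair(c, c)), f(pair(c, b), pair(pair(b, c), pair(b, c))))   [R1 at 1.2]
3. pair(pair(b, pair(c, c)), f(pair(c, b), pair(pair(b, c), pair(b, c))))  →  pair(pair(b, pair(c, c)), b)   [R4 at 2]

pair(pair(b, pair(c, c)), b)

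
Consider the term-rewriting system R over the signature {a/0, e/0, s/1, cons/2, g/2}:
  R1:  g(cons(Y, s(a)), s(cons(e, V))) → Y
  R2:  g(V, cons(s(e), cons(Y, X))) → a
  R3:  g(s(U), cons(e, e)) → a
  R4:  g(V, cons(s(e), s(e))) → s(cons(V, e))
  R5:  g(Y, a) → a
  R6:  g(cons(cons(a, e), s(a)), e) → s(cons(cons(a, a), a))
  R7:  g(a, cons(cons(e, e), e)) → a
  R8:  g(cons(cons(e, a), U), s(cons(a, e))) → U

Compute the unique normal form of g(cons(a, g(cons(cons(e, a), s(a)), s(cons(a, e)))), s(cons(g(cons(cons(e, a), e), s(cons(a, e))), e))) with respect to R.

a

1. g(cons(a, g(cons(cons(e, a), s(a)), s(cons(a, e)))), s(cons(g(cons(cons(e, a), e), s(cons(a, e))), e)))  →  g(cons(a, s(a)), s(cons(g(cons(cons(e, a), e), s(cons(a, e))), e)))   [R8 at 1.2]
2. g(cons(a, s(a)), s(cons(g(cons(cons(e, a), e), s(cons(a, e))), e)))  →  g(cons(a, s(a)), s(cons(e, e)))   [R8 at 2.1.1]
3. g(cons(a, s(a)), s(cons(e, e)))  →  a   [R1 at ε]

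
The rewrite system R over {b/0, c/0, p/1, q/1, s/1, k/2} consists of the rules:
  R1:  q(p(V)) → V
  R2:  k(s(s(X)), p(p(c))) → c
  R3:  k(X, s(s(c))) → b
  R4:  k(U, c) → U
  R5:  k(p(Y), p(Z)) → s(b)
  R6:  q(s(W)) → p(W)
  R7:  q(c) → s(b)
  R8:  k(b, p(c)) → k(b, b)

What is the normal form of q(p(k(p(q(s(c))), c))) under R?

1. q(p(k(p(q(s(c))), c)))  →  k(p(q(s(c))), c)   [R1 at ε]
2. k(p(q(s(c))), c)  →  p(q(s(c)))   [R4 at ε]
3. p(q(s(c)))  →  p(p(c))   [R6 at 1]

p(p(c))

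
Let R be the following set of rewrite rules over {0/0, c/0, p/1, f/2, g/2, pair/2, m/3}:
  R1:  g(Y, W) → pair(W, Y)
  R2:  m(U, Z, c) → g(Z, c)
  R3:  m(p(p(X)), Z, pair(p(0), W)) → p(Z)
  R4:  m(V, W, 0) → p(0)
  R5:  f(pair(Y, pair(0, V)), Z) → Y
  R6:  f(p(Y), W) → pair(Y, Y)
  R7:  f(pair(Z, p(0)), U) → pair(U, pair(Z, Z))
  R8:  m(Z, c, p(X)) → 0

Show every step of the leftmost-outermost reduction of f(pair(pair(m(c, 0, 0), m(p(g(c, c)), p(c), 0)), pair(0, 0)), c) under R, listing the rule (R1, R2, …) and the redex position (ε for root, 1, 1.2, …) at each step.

pair(p(0), p(0))

1. f(pair(pair(m(c, 0, 0), m(p(g(c, c)), p(c), 0)), pair(0, 0)), c)  →  pair(m(c, 0, 0), m(p(g(c, c)), p(c), 0))   [R5 at ε]
2. pair(m(c, 0, 0), m(p(g(c, c)), p(c), 0))  →  pair(p(0), m(p(g(c, c)), p(c), 0))   [R4 at 1]
3. pair(p(0), m(p(g(c, c)), p(c), 0))  →  pair(p(0), p(0))   [R4 at 2]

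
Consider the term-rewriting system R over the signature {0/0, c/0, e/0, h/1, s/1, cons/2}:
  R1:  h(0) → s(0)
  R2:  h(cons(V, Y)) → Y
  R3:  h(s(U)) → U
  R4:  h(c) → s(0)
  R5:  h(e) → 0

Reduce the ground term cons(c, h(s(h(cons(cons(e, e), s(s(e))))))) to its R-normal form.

cons(c, s(s(e)))

1. cons(c, h(s(h(cons(cons(e, e), s(s(e)))))))  →  cons(c, h(cons(cons(e, e), s(s(e)))))   [R3 at 2]
2. cons(c, h(cons(cons(e, e), s(s(e)))))  →  cons(c, s(s(e)))   [R2 at 2]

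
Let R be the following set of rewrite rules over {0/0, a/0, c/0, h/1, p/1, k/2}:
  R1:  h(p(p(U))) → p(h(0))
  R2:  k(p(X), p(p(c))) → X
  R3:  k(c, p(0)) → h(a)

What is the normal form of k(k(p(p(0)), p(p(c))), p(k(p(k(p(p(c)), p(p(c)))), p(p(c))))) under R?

0

1. k(k(p(p(0)), p(p(c))), p(k(p(k(p(p(c)), p(p(c)))), p(p(c)))))  →  k(p(0), p(k(p(k(p(p(c)), p(p(c)))), p(p(c)))))   [R2 at 1]
2. k(p(0), p(k(p(k(p(p(c)), p(p(c)))), p(p(c)))))  →  k(p(0), p(k(p(p(c)), p(p(c)))))   [R2 at 2.1]
3. k(p(0), p(k(p(p(c)), p(p(c)))))  →  k(p(0), p(p(c)))   [R2 at 2.1]
4. k(p(0), p(p(c)))  →  0   [R2 at ε]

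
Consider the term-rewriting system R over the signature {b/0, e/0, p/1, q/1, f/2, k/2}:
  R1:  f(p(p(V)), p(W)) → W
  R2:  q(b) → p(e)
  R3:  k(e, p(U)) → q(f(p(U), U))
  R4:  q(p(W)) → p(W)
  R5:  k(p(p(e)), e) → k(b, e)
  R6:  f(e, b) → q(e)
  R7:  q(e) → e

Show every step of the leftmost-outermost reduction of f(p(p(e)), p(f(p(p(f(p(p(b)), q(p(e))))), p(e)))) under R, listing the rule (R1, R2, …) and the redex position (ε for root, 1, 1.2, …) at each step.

1. f(p(p(e)), p(f(p(p(f(p(p(b)), q(p(e))))), p(e))))  →  f(p(p(f(p(p(b)), q(p(e))))), p(e))   [R1 at ε]
2. f(p(p(f(p(p(b)), q(p(e))))), p(e))  →  e   [R1 at ε]

e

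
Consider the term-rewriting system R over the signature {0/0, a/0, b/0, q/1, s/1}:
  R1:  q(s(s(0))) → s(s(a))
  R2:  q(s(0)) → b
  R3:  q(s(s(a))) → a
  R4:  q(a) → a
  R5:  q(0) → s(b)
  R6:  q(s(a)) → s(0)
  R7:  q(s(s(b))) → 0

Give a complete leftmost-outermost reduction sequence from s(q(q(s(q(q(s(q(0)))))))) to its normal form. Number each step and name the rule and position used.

1. s(q(q(s(q(q(s(q(0))))))))  →  s(q(q(s(q(q(s(s(b))))))))   [R5 at 1.1.1.1.1.1.1]
2. s(q(q(s(q(q(s(s(b))))))))  →  s(q(q(s(q(0)))))   [R7 at 1.1.1.1.1]
3. s(q(q(s(q(0)))))  →  s(q(q(s(s(b)))))   [R5 at 1.1.1.1]
4. s(q(q(s(s(b)))))  →  s(q(0))   [R7 at 1.1]
5. s(q(0))  →  s(s(b))   [R5 at 1]

s(s(b))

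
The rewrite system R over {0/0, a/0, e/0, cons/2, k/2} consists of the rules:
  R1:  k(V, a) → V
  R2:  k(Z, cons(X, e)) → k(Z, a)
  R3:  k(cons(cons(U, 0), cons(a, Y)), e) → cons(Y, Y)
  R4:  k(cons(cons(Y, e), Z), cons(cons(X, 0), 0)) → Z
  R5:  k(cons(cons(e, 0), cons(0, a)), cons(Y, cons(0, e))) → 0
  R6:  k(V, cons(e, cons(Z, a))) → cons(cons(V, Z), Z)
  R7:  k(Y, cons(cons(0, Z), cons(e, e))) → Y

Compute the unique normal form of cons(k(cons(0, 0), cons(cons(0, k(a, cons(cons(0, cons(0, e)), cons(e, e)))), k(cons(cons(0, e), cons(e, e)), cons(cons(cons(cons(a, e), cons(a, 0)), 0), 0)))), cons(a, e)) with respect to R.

cons(cons(0, 0), cons(a, e))

1. cons(k(cons(0, 0), cons(cons(0, k(a, cons(cons(0, cons(0, e)), cons(e, e)))), k(cons(cons(0, e), cons(e, e)), cons(cons(cons(cons(a, e), cons(a, 0)), 0), 0)))), cons(a, e))  →  cons(k(cons(0, 0), cons(cons(0, a), k(cons(cons(0, e), cons(e, e)), cons(cons(cons(cons(a, e), cons(a, 0)), 0), 0)))), cons(a, e))   [R7 at 1.2.1.2]
2. cons(k(cons(0, 0), cons(cons(0, a), k(cons(cons(0, e), cons(e, e)), cons(cons(cons(cons(a, e), cons(a, 0)), 0), 0)))), cons(a, e))  →  cons(k(cons(0, 0), cons(cons(0, a), cons(e, e))), cons(a, e))   [R4 at 1.2.2]
3. cons(k(cons(0, 0), cons(cons(0, a), cons(e, e))), cons(a, e))  →  cons(cons(0, 0), cons(a, e))   [R7 at 1]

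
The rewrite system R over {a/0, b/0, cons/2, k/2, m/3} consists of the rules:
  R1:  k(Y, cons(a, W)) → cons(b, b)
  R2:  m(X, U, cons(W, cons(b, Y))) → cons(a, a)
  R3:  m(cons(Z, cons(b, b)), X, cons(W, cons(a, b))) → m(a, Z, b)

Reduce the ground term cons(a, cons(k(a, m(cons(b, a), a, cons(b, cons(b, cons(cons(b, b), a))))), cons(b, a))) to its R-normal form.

1. cons(a, cons(k(a, m(cons(b, a), a, cons(b, cons(b, cons(cons(b, b), a))))), cons(b, a)))  →  cons(a, cons(k(a, cons(a, a)), cons(b, a)))   [R2 at 2.1.2]
2. cons(a, cons(k(a, cons(a, a)), cons(b, a)))  →  cons(a, cons(cons(b, b), cons(b, a)))   [R1 at 2.1]

cons(a, cons(cons(b, b), cons(b, a)))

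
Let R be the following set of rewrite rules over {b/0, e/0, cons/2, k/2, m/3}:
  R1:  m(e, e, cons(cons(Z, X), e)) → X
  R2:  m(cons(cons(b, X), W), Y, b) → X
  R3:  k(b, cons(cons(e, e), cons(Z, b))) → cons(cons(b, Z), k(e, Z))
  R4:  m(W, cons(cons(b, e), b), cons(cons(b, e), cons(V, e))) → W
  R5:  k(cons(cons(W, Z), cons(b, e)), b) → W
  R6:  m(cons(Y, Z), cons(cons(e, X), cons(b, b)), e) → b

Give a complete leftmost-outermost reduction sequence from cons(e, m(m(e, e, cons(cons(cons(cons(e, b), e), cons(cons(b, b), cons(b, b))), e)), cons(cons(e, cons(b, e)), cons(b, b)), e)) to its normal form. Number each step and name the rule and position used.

cons(e, b)

1. cons(e, m(m(e, e, cons(cons(cons(cons(e, b), e), cons(cons(b, b), cons(b, b))), e)), cons(cons(e, cons(b, e)), cons(b, b)), e))  →  cons(e, m(cons(cons(b, b), cons(b, b)), cons(cons(e, cons(b, e)), cons(b, b)), e))   [R1 at 2.1]
2. cons(e, m(cons(cons(b, b), cons(b, b)), cons(cons(e, cons(b, e)), cons(b, b)), e))  →  cons(e, b)   [R6 at 2]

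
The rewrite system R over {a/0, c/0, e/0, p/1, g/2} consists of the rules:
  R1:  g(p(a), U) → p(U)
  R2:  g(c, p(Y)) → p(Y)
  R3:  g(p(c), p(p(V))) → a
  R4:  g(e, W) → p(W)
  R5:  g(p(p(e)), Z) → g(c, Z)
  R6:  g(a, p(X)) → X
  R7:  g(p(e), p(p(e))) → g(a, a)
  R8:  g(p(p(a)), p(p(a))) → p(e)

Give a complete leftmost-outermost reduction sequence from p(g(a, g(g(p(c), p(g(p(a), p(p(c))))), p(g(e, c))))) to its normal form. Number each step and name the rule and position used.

p(c)

1. p(g(a, g(g(p(c), p(g(p(a), p(p(c))))), p(g(e, c)))))  →  p(g(a, g(g(p(c), p(p(p(p(c))))), p(g(e, c)))))   [R1 at 1.2.1.2.1]
2. p(g(a, g(g(p(c), p(p(p(p(c))))), p(g(e, c)))))  →  p(g(a, g(a, p(g(e, c)))))   [R3 at 1.2.1]
3. p(g(a, g(a, p(g(e, c)))))  →  p(g(a, g(e, c)))   [R6 at 1.2]
4. p(g(a, g(e, c)))  →  p(g(a, p(c)))   [R4 at 1.2]
5. p(g(a, p(c)))  →  p(c)   [R6 at 1]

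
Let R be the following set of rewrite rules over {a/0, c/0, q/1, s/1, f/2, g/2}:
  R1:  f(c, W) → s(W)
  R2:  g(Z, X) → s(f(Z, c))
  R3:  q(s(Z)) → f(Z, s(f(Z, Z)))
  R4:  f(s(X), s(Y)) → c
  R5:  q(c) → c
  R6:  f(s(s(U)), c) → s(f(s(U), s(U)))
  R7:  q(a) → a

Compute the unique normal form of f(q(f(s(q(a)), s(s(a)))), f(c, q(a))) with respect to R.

1. f(q(f(s(q(a)), s(s(a)))), f(c, q(a)))  →  f(q(c), f(c, q(a)))   [R4 at 1.1]
2. f(q(c), f(c, q(a)))  →  f(c, f(c, q(a)))   [R5 at 1]
3. f(c, f(c, q(a)))  →  s(f(c, q(a)))   [R1 at ε]
4. s(f(c, q(a)))  →  s(s(q(a)))   [R1 at 1]
5. s(s(q(a)))  →  s(s(a))   [R7 at 1.1]

s(s(a))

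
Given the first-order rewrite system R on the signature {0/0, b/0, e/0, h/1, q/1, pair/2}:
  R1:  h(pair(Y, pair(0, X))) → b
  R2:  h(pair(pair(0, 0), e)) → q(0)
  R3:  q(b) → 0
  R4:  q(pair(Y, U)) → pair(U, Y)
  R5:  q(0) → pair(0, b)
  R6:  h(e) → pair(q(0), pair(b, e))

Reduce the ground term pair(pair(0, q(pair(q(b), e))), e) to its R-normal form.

1. pair(pair(0, q(pair(q(b), e))), e)  →  pair(pair(0, pair(e, q(b))), e)   [R4 at 1.2]
2. pair(pair(0, pair(e, q(b))), e)  →  pair(pair(0, pair(e, 0)), e)   [R3 at 1.2.2]

pair(pair(0, pair(e, 0)), e)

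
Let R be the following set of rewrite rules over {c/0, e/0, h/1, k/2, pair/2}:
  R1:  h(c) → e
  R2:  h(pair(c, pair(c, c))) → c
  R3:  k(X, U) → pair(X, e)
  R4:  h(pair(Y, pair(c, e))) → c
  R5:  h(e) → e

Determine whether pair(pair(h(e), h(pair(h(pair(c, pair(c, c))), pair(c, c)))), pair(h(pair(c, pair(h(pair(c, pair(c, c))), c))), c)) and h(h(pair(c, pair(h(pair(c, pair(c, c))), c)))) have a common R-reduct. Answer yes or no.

Reduce t₁ = pair(pair(h(e), h(pair(h(pair(c, pair(c, c))), pair(c, c)))), pair(h(pair(c, pair(h(pair(c, pair(c, c))), c))), c)):
1. pair(pair(h(e), h(pair(h(pair(c, pair(c, c))), pair(c, c)))), pair(h(pair(c, pair(h(pair(c, pair(c, c))), c))), c))  →  pair(pair(e, h(pair(h(pair(c, pair(c, c))), pair(c, c)))), pair(h(pair(c, pair(h(pair(c, pair(c, c))), c))), c))   [R5 at 1.1]
2. pair(pair(e, h(pair(h(pair(c, pair(c, c))), pair(c, c)))), pair(h(pair(c, pair(h(pair(c, pair(c, c))), c))), c))  →  pair(pair(e, h(pair(c, pair(c, c)))), pair(h(pair(c, pair(h(pair(c, pair(c, c))), c))), c))   [R2 at 1.2.1.1]
3. pair(pair(e, h(pair(c, pair(c, c)))), pair(h(pair(c, pair(h(pair(c, pair(c, c))), c))), c))  →  pair(pair(e, c), pair(h(pair(c, pair(h(pair(c, pair(c, c))), c))), c))   [R2 at 1.2]
4. pair(pair(e, c), pair(h(pair(c, pair(h(pair(c, pair(c, c))), c))), c))  →  pair(pair(e, c), pair(h(pair(c, pair(c, c))), c))   [R2 at 2.1.1.2.1]
5. pair(pair(e, c), pair(h(pair(c, pair(c, c))), c))  →  pair(pair(e, c), pair(c, c))   [R2 at 2.1]

Reduce t₂ = h(h(pair(c, pair(h(pair(c, pair(c, c))), c)))):
1. h(h(pair(c, pair(h(pair(c, pair(c, c))), c))))  →  h(h(pair(c, pair(c, c))))   [R2 at 1.1.2.1]
2. h(h(pair(c, pair(c, c))))  →  h(c)   [R2 at 1]
3. h(c)  →  e   [R1 at ε]

no — NF(t₁) = pair(pair(e, c), pair(c, c)), NF(t₂) = e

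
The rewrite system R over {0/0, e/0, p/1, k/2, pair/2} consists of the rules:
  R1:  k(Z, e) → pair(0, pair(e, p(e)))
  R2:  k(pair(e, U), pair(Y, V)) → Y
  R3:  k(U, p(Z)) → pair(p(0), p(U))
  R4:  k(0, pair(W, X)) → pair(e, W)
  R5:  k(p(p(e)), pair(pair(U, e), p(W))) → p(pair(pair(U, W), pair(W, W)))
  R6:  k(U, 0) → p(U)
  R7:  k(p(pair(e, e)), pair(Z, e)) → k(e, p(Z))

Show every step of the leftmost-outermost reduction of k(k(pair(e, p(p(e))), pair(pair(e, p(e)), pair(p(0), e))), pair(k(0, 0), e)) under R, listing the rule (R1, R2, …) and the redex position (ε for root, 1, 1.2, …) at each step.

p(0)

1. k(k(pair(e, p(p(e))), pair(pair(e, p(e)), pair(p(0), e))), pair(k(0, 0), e))  →  k(pair(e, p(e)), pair(k(0, 0), e))   [R2 at 1]
2. k(pair(e, p(e)), pair(k(0, 0), e))  →  k(0, 0)   [R2 at ε]
3. k(0, 0)  →  p(0)   [R6 at ε]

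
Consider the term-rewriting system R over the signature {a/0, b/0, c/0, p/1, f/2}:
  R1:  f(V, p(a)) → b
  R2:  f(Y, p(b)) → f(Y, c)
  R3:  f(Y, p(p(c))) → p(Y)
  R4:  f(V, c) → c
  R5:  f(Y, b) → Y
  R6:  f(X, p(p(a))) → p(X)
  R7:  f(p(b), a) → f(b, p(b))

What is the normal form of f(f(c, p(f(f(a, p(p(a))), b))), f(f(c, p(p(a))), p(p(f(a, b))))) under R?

1. f(f(c, p(f(f(a, p(p(a))), b))), f(f(c, p(p(a))), p(p(f(a, b)))))  →  f(f(c, p(f(a, p(p(a))))), f(f(c, p(p(a))), p(p(f(a, b)))))   [R5 at 1.2.1]
2. f(f(c, p(f(a, p(p(a))))), f(f(c, p(p(a))), p(p(f(a, b)))))  →  f(f(c, p(p(a))), f(f(c, p(p(a))), p(p(f(a, b)))))   [R6 at 1.2.1]
3. f(f(c, p(p(a))), f(f(c, p(p(a))), p(p(f(a, b)))))  →  f(p(c), f(f(c, p(p(a))), p(p(f(a, b)))))   [R6 at 1]
4. f(p(c), f(f(c, p(p(a))), p(p(f(a, b)))))  →  f(p(c), f(p(c), p(p(f(a, b)))))   [R6 at 2.1]
5. f(p(c), f(p(c), p(p(f(a, b)))))  →  f(p(c), f(p(c), p(p(a))))   [R5 at 2.2.1.1]
6. f(p(c), f(p(c), p(p(a))))  →  f(p(c), p(p(c)))   [R6 at 2]
7. f(p(c), p(p(c)))  →  p(p(c))   [R3 at ε]

p(p(c))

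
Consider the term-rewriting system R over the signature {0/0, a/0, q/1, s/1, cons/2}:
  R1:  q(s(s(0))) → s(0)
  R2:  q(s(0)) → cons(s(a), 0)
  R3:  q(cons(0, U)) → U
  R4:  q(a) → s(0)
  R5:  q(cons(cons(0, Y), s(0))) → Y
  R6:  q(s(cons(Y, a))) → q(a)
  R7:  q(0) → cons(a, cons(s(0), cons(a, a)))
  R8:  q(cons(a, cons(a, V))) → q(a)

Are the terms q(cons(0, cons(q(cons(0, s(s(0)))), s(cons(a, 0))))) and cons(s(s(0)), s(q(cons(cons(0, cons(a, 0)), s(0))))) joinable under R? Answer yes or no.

yes — NF(t₁) = cons(s(s(0)), s(cons(a, 0))), NF(t₂) = cons(s(s(0)), s(cons(a, 0)))

Reduce t₁ = q(cons(0, cons(q(cons(0, s(s(0)))), s(cons(a, 0))))):
1. q(cons(0, cons(q(cons(0, s(s(0)))), s(cons(a, 0)))))  →  cons(q(cons(0, s(s(0)))), s(cons(a, 0)))   [R3 at ε]
2. cons(q(cons(0, s(s(0)))), s(cons(a, 0)))  →  cons(s(s(0)), s(cons(a, 0)))   [R3 at 1]

Reduce t₂ = cons(s(s(0)), s(q(cons(cons(0, cons(a, 0)), s(0))))):
1. cons(s(s(0)), s(q(cons(cons(0, cons(a, 0)), s(0)))))  →  cons(s(s(0)), s(cons(a, 0)))   [R5 at 2.1]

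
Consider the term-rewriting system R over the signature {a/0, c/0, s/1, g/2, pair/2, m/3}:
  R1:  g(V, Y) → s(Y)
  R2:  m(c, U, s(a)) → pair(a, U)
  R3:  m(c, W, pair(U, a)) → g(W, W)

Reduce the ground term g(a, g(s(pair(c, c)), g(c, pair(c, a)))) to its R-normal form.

s(s(s(pair(c, a))))

1. g(a, g(s(pair(c, c)), g(c, pair(c, a))))  →  s(g(s(pair(c, c)), g(c, pair(c, a))))   [R1 at ε]
2. s(g(s(pair(c, c)), g(c, pair(c, a))))  →  s(s(g(c, pair(c, a))))   [R1 at 1]
3. s(s(g(c, pair(c, a))))  →  s(s(s(pair(c, a))))   [R1 at 1.1]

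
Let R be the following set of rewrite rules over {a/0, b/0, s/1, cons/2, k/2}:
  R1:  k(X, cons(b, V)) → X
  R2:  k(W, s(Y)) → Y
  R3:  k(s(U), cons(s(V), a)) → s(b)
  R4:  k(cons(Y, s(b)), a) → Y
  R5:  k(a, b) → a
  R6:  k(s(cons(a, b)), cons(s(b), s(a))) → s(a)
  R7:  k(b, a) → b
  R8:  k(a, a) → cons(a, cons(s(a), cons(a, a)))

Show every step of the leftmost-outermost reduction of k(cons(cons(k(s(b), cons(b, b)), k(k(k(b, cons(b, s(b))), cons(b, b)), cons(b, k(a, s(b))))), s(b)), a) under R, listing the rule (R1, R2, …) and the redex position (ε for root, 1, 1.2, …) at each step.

cons(s(b), b)

1. k(cons(cons(k(s(b), cons(b, b)), k(k(k(b, cons(b, s(b))), cons(b, b)), cons(b, k(a, s(b))))), s(b)), a)  →  cons(k(s(b), cons(b, b)), k(k(k(b, cons(b, s(b))), cons(b, b)), cons(b, k(a, s(b)))))   [R4 at ε]
2. cons(k(s(b), cons(b, b)), k(k(k(b, cons(b, s(b))), cons(b, b)), cons(b, k(a, s(b)))))  →  cons(s(b), k(k(k(b, cons(b, s(b))), cons(b, b)), cons(b, k(a, s(b)))))   [R1 at 1]
3. cons(s(b), k(k(k(b, cons(b, s(b))), cons(b, b)), cons(b, k(a, s(b)))))  →  cons(s(b), k(k(b, cons(b, s(b))), cons(b, b)))   [R1 at 2]
4. cons(s(b), k(k(b, cons(b, s(b))), cons(b, b)))  →  cons(s(b), k(b, cons(b, s(b))))   [R1 at 2]
5. cons(s(b), k(b, cons(b, s(b))))  →  cons(s(b), b)   [R1 at 2]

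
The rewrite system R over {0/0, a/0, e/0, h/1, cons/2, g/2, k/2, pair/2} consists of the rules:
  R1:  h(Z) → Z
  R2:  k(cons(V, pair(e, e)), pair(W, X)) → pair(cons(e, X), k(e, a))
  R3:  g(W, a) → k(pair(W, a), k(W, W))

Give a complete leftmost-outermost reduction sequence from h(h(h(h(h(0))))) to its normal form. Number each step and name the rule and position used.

1. h(h(h(h(h(0)))))  →  h(h(h(h(0))))   [R1 at ε]
2. h(h(h(h(0))))  →  h(h(h(0)))   [R1 at ε]
3. h(h(h(0)))  →  h(h(0))   [R1 at ε]
4. h(h(0))  →  h(0)   [R1 at ε]
5. h(0)  →  0   [R1 at ε]

0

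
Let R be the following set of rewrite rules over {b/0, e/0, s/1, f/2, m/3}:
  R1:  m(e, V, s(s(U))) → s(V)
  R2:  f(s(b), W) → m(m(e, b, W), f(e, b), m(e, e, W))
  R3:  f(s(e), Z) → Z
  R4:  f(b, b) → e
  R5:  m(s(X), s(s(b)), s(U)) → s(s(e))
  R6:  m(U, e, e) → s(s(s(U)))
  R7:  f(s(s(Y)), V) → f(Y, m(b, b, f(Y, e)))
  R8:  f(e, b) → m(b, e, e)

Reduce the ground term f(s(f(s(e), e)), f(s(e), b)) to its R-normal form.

1. f(s(f(s(e), e)), f(s(e), b))  →  f(s(e), f(s(e), b))   [R3 at 1.1]
2. f(s(e), f(s(e), b))  →  f(s(e), b)   [R3 at ε]
3. f(s(e), b)  →  b   [R3 at ε]

b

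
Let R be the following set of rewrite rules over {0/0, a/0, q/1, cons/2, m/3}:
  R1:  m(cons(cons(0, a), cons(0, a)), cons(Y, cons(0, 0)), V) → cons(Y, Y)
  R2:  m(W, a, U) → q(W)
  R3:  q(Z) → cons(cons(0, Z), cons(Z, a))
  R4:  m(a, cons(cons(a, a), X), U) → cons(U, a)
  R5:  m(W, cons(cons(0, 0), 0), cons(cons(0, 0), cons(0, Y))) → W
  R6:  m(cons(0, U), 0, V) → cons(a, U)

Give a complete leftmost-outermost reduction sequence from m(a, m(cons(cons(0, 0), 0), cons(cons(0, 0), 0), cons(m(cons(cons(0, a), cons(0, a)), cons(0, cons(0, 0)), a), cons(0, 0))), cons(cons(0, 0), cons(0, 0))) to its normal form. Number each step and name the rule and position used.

1. m(a, m(cons(cons(0, 0), 0), cons(cons(0, 0), 0), cons(m(cons(cons(0, a), cons(0, a)), cons(0, cons(0, 0)), a), cons(0, 0))), cons(cons(0, 0), cons(0, 0)))  →  m(a, m(cons(cons(0, 0), 0), cons(cons(0, 0), 0), cons(cons(0, 0), cons(0, 0))), cons(cons(0, 0), cons(0, 0)))   [R1 at 2.3.1]
2. m(a, m(cons(cons(0, 0), 0), cons(cons(0, 0), 0), cons(cons(0, 0), cons(0, 0))), cons(cons(0, 0), cons(0, 0)))  →  m(a, cons(cons(0, 0), 0), cons(cons(0, 0), cons(0, 0)))   [R5 at 2]
3. m(a, cons(cons(0, 0), 0), cons(cons(0, 0), cons(0, 0)))  →  a   [R5 at ε]

a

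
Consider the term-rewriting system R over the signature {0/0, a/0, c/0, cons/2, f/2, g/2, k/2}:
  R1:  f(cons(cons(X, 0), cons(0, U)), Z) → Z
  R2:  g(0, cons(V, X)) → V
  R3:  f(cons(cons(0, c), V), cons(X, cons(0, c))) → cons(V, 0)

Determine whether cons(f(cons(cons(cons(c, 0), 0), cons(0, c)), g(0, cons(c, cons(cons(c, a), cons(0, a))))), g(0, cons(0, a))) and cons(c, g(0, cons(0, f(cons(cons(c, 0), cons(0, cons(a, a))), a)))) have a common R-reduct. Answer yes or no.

Reduce t₁ = cons(f(cons(cons(cons(c, 0), 0), cons(0, c)), g(0, cons(c, cons(cons(c, a), cons(0, a))))), g(0, cons(0, a))):
1. cons(f(cons(cons(cons(c, 0), 0), cons(0, c)), g(0, cons(c, cons(cons(c, a), cons(0, a))))), g(0, cons(0, a)))  →  cons(g(0, cons(c, cons(cons(c, a), cons(0, a)))), g(0, cons(0, a)))   [R1 at 1]
2. cons(g(0, cons(c, cons(cons(c, a), cons(0, a)))), g(0, cons(0, a)))  →  cons(c, g(0, cons(0, a)))   [R2 at 1]
3. cons(c, g(0, cons(0, a)))  →  cons(c, 0)   [R2 at 2]

Reduce t₂ = cons(c, g(0, cons(0, f(cons(cons(c, 0), cons(0, cons(a, a))), a)))):
1. cons(c, g(0, cons(0, f(cons(cons(c, 0), cons(0, cons(a, a))), a))))  →  cons(c, 0)   [R2 at 2]

yes — NF(t₁) = cons(c, 0), NF(t₂) = cons(c, 0)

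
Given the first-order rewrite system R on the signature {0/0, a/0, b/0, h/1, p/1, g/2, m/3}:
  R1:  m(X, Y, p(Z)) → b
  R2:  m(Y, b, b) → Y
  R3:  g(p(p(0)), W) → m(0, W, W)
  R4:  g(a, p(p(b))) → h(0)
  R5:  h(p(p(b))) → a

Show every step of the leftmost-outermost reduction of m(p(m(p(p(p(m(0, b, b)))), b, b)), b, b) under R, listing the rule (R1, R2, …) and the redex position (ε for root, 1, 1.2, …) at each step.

1. m(p(m(p(p(p(m(0, b, b)))), b, b)), b, b)  →  p(m(p(p(p(m(0, b, b)))), b, b))   [R2 at ε]
2. p(m(p(p(p(m(0, b, b)))), b, b))  →  p(p(p(p(m(0, b, b)))))   [R2 at 1]
3. p(p(p(p(m(0, b, b)))))  →  p(p(p(p(0))))   [R2 at 1.1.1.1]

p(p(p(p(0))))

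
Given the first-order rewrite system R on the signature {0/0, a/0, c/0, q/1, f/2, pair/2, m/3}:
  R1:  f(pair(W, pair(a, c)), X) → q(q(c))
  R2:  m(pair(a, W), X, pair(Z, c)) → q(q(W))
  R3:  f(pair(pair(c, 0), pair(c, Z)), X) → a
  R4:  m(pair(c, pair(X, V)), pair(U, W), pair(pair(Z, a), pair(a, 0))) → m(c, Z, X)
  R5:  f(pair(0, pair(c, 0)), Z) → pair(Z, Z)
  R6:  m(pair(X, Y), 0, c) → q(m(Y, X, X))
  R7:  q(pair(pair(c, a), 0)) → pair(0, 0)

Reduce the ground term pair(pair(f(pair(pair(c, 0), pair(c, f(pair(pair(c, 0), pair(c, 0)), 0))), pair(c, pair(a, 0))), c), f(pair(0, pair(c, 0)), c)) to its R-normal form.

1. pair(pair(f(pair(pair(c, 0), pair(c, f(pair(pair(c, 0), pair(c, 0)), 0))), pair(c, pair(a, 0))), c), f(pair(0, pair(c, 0)), c))  →  pair(pair(a, c), f(pair(0, pair(c, 0)), c))   [R3 at 1.1]
2. pair(pair(a, c), f(pair(0, pair(c, 0)), c))  →  pair(pair(a, c), pair(c, c))   [R5 at 2]

pair(pair(a, c), pair(c, c))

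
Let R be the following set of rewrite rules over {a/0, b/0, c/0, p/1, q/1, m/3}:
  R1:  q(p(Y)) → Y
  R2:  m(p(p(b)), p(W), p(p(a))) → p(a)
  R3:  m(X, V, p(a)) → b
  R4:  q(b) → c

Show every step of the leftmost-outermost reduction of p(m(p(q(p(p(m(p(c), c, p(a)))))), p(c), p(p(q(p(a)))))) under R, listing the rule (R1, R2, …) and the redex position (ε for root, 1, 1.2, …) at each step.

1. p(m(p(q(p(p(m(p(c), c, p(a)))))), p(c), p(p(q(p(a))))))  →  p(m(p(p(m(p(c), c, p(a)))), p(c), p(p(q(p(a))))))   [R1 at 1.1.1]
2. p(m(p(p(m(p(c), c, p(a)))), p(c), p(p(q(p(a))))))  →  p(m(p(p(b)), p(c), p(p(q(p(a))))))   [R3 at 1.1.1.1]
3. p(m(p(p(b)), p(c), p(p(q(p(a))))))  →  p(m(p(p(b)), p(c), p(p(a))))   [R1 at 1.3.1.1]
4. p(m(p(p(b)), p(c), p(p(a))))  →  p(p(a))   [R2 at 1]

p(p(a))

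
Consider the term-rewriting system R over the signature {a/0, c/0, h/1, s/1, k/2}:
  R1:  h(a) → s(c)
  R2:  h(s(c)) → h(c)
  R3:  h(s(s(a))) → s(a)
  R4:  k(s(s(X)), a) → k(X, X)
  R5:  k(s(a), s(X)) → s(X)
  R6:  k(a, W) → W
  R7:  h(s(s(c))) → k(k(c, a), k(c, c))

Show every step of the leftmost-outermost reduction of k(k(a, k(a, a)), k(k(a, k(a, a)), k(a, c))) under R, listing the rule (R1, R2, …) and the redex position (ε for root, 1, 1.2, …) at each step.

c

1. k(k(a, k(a, a)), k(k(a, k(a, a)), k(a, c)))  →  k(k(a, a), k(k(a, k(a, a)), k(a, c)))   [R6 at 1]
2. k(k(a, a), k(k(a, k(a, a)), k(a, c)))  →  k(a, k(k(a, k(a, a)), k(a, c)))   [R6 at 1]
3. k(a, k(k(a, k(a, a)), k(a, c)))  →  k(k(a, k(a, a)), k(a, c))   [R6 at ε]
4. k(k(a, k(a, a)), k(a, c))  →  k(k(a, a), k(a, c))   [R6 at 1]
5. k(k(a, a), k(a, c))  →  k(a, k(a, c))   [R6 at 1]
6. k(a, k(a, c))  →  k(a, c)   [R6 at ε]
7. k(a, c)  →  c   [R6 at ε]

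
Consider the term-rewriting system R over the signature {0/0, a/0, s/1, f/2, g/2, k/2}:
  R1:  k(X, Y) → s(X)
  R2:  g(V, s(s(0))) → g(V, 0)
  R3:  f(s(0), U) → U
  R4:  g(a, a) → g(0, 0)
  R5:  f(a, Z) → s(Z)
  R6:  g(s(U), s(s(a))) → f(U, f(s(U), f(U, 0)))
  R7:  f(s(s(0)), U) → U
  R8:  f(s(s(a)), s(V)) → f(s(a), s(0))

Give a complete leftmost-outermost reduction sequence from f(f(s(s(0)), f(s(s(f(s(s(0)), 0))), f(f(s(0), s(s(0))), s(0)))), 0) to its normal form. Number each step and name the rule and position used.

0

1. f(f(s(s(0)), f(s(s(f(s(s(0)), 0))), f(f(s(0), s(s(0))), s(0)))), 0)  →  f(f(s(s(f(s(s(0)), 0))), f(f(s(0), s(s(0))), s(0))), 0)   [R7 at 1]
2. f(f(s(s(f(s(s(0)), 0))), f(f(s(0), s(s(0))), s(0))), 0)  →  f(f(s(s(0)), f(f(s(0), s(s(0))), s(0))), 0)   [R7 at 1.1.1.1]
3. f(f(s(s(0)), f(f(s(0), s(s(0))), s(0))), 0)  →  f(f(f(s(0), s(s(0))), s(0)), 0)   [R7 at 1]
4. f(f(f(s(0), s(s(0))), s(0)), 0)  →  f(f(s(s(0)), s(0)), 0)   [R3 at 1.1]
5. f(f(s(s(0)), s(0)), 0)  →  f(s(0), 0)   [R7 at 1]
6. f(s(0), 0)  →  0   [R3 at ε]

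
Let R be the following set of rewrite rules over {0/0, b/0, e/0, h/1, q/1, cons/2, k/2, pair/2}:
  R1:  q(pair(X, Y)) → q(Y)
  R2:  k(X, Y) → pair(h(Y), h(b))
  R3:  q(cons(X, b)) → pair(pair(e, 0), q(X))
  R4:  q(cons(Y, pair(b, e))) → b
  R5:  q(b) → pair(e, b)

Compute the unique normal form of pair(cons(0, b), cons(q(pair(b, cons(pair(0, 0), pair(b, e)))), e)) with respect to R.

pair(cons(0, b), cons(b, e))

1. pair(cons(0, b), cons(q(pair(b, cons(pair(0, 0), pair(b, e)))), e))  →  pair(cons(0, b), cons(q(cons(pair(0, 0), pair(b, e))), e))   [R1 at 2.1]
2. pair(cons(0, b), cons(q(cons(pair(0, 0), pair(b, e))), e))  →  pair(cons(0, b), cons(b, e))   [R4 at 2.1]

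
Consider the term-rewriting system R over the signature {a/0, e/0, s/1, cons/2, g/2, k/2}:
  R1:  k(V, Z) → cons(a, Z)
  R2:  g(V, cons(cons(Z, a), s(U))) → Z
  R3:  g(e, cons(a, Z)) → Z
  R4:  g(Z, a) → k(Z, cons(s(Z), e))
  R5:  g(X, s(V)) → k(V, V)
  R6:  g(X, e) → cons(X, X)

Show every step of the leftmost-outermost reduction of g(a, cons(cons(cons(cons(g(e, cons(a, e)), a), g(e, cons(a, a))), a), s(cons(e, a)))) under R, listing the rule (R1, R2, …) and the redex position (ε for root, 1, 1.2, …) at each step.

1. g(a, cons(cons(cons(cons(g(e, cons(a, e)), a), g(e, cons(a, a))), a), s(cons(e, a))))  →  cons(cons(g(e, cons(a, e)), a), g(e, cons(a, a)))   [R2 at ε]
2. cons(cons(g(e, cons(a, e)), a), g(e, cons(a, a)))  →  cons(cons(e, a), g(e, cons(a, a)))   [R3 at 1.1]
3. cons(cons(e, a), g(e, cons(a, a)))  →  cons(cons(e, a), a)   [R3 at 2]

cons(cons(e, a), a)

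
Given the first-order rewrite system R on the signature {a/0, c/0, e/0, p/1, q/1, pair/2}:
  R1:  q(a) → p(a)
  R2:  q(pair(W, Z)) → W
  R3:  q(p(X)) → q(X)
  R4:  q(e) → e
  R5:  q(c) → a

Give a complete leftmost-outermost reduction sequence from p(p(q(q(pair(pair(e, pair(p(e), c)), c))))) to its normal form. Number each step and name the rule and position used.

1. p(p(q(q(pair(pair(e, pair(p(e), c)), c)))))  →  p(p(q(pair(e, pair(p(e), c)))))   [R2 at 1.1.1]
2. p(p(q(pair(e, pair(p(e), c)))))  →  p(p(e))   [R2 at 1.1]

p(p(e))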